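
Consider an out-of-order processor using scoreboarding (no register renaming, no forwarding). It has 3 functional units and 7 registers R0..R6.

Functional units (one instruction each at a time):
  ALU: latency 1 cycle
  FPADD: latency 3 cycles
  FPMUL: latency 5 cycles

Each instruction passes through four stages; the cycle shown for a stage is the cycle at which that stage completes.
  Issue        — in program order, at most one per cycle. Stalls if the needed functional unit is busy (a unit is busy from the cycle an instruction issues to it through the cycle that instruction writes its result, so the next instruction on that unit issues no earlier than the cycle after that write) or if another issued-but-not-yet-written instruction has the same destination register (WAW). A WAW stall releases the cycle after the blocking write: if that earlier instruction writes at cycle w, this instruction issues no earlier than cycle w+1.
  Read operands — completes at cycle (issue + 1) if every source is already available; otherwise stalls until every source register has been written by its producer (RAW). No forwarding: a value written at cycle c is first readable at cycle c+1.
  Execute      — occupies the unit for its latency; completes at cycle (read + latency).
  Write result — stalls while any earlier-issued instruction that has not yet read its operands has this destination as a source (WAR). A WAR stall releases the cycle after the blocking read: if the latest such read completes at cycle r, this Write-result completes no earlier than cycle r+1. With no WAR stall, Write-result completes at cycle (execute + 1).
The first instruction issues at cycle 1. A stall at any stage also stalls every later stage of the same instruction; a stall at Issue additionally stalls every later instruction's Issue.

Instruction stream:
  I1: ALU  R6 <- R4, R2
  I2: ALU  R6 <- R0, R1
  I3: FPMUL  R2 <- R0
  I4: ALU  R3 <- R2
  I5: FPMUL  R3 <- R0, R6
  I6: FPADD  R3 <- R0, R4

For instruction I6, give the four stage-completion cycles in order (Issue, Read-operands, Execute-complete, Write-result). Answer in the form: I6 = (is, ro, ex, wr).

I6 = (25, 26, 29, 30)

c1: I1→ALU
c2: I1 RO
c3: I1 EX
c4: I1 WR R6
c5: I2→ALU
c6: I2 RO; I3→FPMUL
c7: I2 EX; I3 RO
c8: I2 WR R6
c9: I4→ALU
c12: I3 EX
c13: I3 WR R2
c14: I4 RO
c15: I4 EX
c16: I4 WR R3
c17: I5→FPMUL
c18: I5 RO
c23: I5 EX
c24: I5 WR R3
c25: I6→FPADD
c26: I6 RO
c29: I6 EX
c30: I6 WR R3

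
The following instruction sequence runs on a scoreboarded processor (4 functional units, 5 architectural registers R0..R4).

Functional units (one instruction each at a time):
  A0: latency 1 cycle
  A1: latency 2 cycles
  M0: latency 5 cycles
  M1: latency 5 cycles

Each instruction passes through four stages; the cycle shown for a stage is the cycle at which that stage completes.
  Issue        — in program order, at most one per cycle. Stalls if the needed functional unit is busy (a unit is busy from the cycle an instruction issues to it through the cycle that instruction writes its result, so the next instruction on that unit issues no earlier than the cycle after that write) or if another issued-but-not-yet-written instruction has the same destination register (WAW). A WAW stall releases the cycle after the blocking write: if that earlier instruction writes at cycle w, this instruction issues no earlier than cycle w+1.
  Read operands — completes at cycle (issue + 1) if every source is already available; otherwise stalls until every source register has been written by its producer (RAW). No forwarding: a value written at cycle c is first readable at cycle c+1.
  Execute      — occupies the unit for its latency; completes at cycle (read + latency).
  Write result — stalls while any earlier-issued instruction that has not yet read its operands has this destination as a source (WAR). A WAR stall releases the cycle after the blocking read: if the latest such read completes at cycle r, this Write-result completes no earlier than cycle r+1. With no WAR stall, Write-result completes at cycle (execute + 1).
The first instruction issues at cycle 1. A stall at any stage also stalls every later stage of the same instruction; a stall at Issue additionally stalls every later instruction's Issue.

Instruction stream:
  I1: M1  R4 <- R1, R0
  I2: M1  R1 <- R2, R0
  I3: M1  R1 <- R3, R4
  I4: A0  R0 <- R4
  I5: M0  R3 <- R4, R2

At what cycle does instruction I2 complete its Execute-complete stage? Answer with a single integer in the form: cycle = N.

cycle = 15

I1 -> (1, 2, 7, 8)
I2 -> (9, 10, 15, 16)  // struct: M1 busy until I1 writes@8
I3 -> (17, 18, 23, 24)  // struct: M1 busy until I2 writes@16
I4 -> (18, 19, 20, 21)
I5 -> (19, 20, 25, 26)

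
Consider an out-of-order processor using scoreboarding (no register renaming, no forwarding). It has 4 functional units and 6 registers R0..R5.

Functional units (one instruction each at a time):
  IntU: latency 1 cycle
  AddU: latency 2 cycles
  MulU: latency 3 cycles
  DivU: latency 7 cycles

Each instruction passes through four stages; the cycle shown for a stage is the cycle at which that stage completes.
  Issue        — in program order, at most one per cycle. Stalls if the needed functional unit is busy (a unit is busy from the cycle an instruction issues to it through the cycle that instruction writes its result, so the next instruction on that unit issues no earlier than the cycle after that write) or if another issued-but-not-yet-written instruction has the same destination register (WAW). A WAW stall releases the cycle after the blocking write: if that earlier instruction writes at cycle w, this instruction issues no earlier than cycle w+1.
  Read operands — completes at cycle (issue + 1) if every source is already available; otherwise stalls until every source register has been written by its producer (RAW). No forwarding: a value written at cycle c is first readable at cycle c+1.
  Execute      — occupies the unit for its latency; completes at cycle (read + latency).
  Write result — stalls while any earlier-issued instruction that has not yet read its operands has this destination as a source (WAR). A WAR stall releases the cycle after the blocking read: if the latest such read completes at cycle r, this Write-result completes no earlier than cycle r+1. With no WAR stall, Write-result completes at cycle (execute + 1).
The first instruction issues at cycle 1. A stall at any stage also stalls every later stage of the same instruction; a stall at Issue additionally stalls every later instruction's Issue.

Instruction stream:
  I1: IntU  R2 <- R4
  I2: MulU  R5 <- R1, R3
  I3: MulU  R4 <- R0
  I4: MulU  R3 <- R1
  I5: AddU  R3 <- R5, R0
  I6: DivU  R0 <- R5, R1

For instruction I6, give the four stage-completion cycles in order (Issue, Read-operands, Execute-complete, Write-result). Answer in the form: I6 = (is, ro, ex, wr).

I6 = (21, 22, 29, 30)

I1  is:1  ro:2  ex:3  wr:4
I2  is:2  ro:3  ex:6  wr:7
I3  is:8  ro:9  ex:12  wr:13  — struct: MulU busy until I2 writes@7
I4  is:14  ro:15  ex:18  wr:19  — struct: MulU busy until I3 writes@13
I5  is:20  ro:21  ex:23  wr:24  — WAW R3: wait I4 write@19
I6  is:21  ro:22  ex:29  wr:30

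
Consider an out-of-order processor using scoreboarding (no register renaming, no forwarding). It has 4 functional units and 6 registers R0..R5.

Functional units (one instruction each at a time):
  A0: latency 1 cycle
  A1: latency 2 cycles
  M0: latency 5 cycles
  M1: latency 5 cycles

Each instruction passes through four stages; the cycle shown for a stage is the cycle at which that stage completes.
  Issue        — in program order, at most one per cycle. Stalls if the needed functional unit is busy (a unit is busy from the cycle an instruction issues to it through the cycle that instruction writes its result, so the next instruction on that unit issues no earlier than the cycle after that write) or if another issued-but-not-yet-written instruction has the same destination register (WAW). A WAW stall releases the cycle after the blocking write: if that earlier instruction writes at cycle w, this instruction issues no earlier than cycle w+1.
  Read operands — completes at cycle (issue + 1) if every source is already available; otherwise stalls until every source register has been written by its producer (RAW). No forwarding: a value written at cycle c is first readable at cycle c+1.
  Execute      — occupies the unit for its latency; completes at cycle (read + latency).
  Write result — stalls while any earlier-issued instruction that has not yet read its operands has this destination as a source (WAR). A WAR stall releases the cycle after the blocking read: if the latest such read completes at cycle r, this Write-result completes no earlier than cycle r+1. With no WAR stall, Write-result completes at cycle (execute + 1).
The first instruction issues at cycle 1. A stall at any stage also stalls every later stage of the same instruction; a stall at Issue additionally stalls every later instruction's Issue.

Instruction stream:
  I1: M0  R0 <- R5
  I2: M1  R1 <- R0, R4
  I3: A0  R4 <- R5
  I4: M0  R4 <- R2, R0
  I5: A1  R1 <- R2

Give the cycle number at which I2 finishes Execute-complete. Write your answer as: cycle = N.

c1: I1 dispatched to M0
c2: I1 operands ready; I2 dispatched to M1
c3: I3 dispatched to A0
c4: I3 operands ready
c5: I3 complete
c7: I1 complete
c8: R0←I1
c9: I2 operands ready
c10: R4←I3
c11: I4 dispatched to M0
c12: I4 operands ready
c14: I2 complete
c15: R1←I2
c16: I5 dispatched to A1
c17: I4 complete; I5 operands ready
c18: R4←I4
c19: I5 complete
c20: R1←I5

cycle = 14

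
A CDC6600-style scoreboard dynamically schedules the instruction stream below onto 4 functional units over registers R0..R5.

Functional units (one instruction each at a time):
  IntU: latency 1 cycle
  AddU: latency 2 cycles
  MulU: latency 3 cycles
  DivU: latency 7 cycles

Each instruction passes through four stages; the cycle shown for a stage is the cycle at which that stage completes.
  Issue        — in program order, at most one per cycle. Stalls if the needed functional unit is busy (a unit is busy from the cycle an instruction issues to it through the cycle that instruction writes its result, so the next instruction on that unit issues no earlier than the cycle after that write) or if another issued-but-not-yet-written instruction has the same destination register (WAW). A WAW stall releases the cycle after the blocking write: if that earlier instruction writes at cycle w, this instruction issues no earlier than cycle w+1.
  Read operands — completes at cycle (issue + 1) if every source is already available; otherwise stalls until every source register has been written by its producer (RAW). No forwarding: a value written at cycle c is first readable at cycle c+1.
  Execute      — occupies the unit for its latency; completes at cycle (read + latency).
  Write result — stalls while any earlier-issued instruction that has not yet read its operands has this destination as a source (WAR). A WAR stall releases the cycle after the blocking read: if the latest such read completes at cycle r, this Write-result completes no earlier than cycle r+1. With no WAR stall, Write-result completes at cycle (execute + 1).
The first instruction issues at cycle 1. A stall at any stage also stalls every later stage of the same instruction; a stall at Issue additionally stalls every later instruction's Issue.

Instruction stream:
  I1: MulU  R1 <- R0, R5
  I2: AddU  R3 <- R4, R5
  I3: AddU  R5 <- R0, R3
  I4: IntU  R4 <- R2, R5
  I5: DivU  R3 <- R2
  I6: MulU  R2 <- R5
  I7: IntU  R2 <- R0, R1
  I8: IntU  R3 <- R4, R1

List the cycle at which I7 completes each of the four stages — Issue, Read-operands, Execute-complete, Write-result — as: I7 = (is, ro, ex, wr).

I1: IS=1 RO=2 EX=5 WR=6
I2: IS=2 RO=3 EX=5 WR=6
I3: IS=7 RO=8 EX=10 WR=11  [struct: AddU busy until I2 writes@6]
I4: IS=8 RO=12 EX=13 WR=14  [RAW R5: wait I3 write@11]
I5: IS=9 RO=10 EX=17 WR=18
I6: IS=10 RO=12 EX=15 WR=16  [RAW R5: wait I3 write@11]
I7: IS=17 RO=18 EX=19 WR=20  [WAW R2: wait I6 write@16]
I8: IS=21 RO=22 EX=23 WR=24  [struct: IntU busy until I7 writes@20]

I7 = (17, 18, 19, 20)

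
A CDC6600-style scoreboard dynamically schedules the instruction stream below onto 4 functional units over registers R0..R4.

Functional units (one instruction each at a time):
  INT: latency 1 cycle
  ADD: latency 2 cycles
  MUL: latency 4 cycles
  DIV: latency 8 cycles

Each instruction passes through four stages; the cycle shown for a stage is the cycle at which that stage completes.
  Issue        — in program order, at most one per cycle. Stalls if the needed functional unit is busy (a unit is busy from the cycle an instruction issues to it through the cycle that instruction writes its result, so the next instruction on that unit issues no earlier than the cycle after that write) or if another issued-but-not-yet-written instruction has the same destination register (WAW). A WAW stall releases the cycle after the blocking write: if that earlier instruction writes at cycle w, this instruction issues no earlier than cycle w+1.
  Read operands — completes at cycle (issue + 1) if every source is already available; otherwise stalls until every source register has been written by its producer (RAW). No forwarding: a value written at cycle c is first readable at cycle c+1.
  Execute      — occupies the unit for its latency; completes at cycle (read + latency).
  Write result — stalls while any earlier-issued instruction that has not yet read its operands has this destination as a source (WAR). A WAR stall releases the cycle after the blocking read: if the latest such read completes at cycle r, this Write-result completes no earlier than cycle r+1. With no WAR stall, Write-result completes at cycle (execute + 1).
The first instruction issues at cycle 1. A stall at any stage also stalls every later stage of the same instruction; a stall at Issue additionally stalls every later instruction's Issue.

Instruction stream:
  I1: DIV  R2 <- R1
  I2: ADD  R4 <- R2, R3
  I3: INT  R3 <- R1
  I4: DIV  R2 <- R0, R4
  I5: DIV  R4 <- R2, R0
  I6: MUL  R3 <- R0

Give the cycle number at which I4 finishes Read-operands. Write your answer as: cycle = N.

[I1] 1/2/10/11
[I2] 2/12/14/15  (RAW R2: wait I1 write@11)
[I3] 3/4/5/13  (WAR R3: wait I2 read@12)
[I4] 12/16/24/25  (struct: DIV busy until I1 writes@11; RAW R4: wait I2 write@15)
[I5] 26/27/35/36  (struct: DIV busy until I4 writes@25)
[I6] 27/28/32/33

cycle = 16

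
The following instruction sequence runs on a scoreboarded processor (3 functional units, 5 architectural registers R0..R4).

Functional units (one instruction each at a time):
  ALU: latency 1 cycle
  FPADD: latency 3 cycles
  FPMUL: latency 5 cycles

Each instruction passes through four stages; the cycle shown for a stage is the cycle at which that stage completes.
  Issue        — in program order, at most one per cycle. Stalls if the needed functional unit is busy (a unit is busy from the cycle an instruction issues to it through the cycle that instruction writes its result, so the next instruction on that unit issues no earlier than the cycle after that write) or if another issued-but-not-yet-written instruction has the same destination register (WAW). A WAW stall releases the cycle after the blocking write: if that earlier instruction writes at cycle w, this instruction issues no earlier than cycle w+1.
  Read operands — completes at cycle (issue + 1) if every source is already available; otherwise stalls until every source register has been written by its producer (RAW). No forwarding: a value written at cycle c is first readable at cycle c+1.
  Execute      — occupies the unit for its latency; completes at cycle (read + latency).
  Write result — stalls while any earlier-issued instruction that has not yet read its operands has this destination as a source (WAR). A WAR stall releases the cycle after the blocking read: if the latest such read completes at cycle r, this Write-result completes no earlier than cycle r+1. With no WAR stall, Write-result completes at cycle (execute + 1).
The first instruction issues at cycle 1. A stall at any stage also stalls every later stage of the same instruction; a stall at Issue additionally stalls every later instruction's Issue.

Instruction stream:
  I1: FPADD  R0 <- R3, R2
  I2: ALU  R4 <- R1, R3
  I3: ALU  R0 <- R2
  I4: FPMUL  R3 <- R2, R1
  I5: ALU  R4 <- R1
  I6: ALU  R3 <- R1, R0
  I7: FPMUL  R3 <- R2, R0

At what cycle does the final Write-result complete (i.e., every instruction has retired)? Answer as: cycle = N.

cycle = 27

c1: I1→FPADD
c2: I1 RO, I2→ALU
c3: I2 RO
c4: I2 EX
c5: I1 EX, I2 WR R4
c6: I1 WR R0
c7: I3→ALU
c8: I3 RO, I4→FPMUL
c9: I3 EX, I4 RO
c10: I3 WR R0
c11: I5→ALU
c12: I5 RO
c13: I5 EX
c14: I4 EX, I5 WR R4
c15: I4 WR R3
c16: I6→ALU
c17: I6 RO
c18: I6 EX
c19: I6 WR R3
c20: I7→FPMUL
c21: I7 RO
c26: I7 EX
c27: I7 WR R3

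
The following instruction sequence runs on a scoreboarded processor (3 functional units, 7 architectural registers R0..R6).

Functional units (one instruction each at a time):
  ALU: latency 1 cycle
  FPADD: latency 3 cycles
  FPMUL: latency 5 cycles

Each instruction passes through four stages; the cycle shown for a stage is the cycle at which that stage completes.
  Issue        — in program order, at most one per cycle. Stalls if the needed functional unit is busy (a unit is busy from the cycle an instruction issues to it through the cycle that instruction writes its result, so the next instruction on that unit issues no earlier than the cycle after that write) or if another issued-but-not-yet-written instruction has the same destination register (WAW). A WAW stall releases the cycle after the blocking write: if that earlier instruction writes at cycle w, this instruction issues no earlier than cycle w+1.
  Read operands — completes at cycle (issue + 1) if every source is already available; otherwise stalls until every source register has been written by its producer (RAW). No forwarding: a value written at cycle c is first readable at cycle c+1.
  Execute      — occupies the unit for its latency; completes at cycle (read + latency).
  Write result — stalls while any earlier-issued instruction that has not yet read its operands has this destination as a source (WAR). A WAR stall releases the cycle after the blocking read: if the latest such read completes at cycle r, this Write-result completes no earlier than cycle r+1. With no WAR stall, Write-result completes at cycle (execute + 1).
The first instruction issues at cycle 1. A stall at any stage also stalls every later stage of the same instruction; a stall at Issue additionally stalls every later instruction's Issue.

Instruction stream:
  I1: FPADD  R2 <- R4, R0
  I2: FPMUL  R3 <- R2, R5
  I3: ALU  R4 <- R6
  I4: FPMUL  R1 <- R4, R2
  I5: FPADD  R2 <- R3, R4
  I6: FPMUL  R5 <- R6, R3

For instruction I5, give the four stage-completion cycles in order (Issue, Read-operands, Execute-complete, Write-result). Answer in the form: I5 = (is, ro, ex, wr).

I5 = (15, 16, 19, 20)

cycle 1: I1 issues→FPADD
cycle 2: I1 reads · I2 issues→FPMUL
cycle 3: I3 issues→ALU
cycle 4: I3 reads
cycle 5: I1 exec-done · I3 exec-done
cycle 6: I1 writes R2 · I3 writes R4
cycle 7: I2 reads
cycle 12: I2 exec-done
cycle 13: I2 writes R3
cycle 14: I4 issues→FPMUL
cycle 15: I4 reads · I5 issues→FPADD
cycle 16: I5 reads
cycle 19: I5 exec-done
cycle 20: I4 exec-done · I5 writes R2
cycle 21: I4 writes R1
cycle 22: I6 issues→FPMUL
cycle 23: I6 reads
cycle 28: I6 exec-done
cycle 29: I6 writes R5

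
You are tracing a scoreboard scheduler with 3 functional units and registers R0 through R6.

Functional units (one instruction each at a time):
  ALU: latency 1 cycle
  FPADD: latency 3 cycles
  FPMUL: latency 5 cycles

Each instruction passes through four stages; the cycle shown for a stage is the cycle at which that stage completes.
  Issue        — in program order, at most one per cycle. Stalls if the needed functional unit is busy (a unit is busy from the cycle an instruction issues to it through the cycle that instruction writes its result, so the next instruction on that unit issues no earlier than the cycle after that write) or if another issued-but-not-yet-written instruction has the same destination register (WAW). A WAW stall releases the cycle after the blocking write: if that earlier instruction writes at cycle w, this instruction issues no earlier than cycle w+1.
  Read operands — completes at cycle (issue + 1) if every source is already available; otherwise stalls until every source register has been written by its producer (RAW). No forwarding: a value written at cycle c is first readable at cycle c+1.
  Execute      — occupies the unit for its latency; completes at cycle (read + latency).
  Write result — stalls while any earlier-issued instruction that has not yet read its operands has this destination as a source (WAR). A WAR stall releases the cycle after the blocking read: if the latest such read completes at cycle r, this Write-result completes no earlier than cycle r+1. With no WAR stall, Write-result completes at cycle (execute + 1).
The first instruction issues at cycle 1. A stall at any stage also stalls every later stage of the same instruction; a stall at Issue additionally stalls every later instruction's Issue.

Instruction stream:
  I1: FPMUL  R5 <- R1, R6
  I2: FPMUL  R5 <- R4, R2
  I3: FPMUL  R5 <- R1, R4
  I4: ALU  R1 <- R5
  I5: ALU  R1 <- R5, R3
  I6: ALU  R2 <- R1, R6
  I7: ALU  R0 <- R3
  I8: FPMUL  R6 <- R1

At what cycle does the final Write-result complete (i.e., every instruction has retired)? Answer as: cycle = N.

t=1  I1→FPMUL
t=2  I1 RO
t=7  I1 EX
t=8  I1 WR R5
t=9  I2→FPMUL
t=10  I2 RO
t=15  I2 EX
t=16  I2 WR R5
t=17  I3→FPMUL
t=18  I3 RO; I4→ALU
t=23  I3 EX
t=24  I3 WR R5
t=25  I4 RO
t=26  I4 EX
t=27  I4 WR R1
t=28  I5→ALU
t=29  I5 RO
t=30  I5 EX
t=31  I5 WR R1
t=32  I6→ALU
t=33  I6 RO
t=34  I6 EX
t=35  I6 WR R2
t=36  I7→ALU
t=37  I7 RO; I8→FPMUL
t=38  I7 EX; I8 RO
t=39  I7 WR R0
t=43  I8 EX
t=44  I8 WR R6

cycle = 44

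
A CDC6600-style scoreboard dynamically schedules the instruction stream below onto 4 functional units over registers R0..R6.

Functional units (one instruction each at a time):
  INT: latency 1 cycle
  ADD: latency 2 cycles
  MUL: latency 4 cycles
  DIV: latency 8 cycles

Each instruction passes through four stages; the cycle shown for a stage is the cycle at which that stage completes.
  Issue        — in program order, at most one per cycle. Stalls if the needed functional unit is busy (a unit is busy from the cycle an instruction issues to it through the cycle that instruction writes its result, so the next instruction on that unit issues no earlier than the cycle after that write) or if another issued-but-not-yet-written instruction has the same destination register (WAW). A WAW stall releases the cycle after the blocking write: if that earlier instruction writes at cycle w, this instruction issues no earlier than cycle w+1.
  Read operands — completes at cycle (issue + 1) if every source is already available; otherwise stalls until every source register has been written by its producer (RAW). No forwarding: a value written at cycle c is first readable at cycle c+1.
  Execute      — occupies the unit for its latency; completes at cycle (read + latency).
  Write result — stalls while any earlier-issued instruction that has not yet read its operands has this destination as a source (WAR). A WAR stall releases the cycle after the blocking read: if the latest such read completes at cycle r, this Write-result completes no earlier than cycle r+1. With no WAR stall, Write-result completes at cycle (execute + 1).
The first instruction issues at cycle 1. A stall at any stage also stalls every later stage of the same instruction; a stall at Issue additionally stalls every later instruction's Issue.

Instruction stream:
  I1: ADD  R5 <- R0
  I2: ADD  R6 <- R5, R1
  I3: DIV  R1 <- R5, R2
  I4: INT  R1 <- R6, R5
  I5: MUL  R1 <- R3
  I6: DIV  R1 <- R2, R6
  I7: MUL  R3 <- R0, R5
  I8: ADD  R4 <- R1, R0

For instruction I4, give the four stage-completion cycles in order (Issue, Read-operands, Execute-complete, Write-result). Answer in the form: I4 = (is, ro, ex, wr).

I4 = (18, 19, 20, 21)

[1] I1 dispatched to ADD
[2] I1 operands ready
[4] I1 complete
[5] R5←I1
[6] I2 dispatched to ADD
[7] I2 operands ready | I3 dispatched to DIV
[8] I3 operands ready
[9] I2 complete
[10] R6←I2
[16] I3 complete
[17] R1←I3
[18] I4 dispatched to INT
[19] I4 operands ready
[20] I4 complete
[21] R1←I4
[22] I5 dispatched to MUL
[23] I5 operands ready
[27] I5 complete
[28] R1←I5
[29] I6 dispatched to DIV
[30] I6 operands ready | I7 dispatched to MUL
[31] I7 operands ready | I8 dispatched to ADD
[35] I7 complete
[36] R3←I7
[38] I6 complete
[39] R1←I6
[40] I8 operands ready
[42] I8 complete
[43] R4←I8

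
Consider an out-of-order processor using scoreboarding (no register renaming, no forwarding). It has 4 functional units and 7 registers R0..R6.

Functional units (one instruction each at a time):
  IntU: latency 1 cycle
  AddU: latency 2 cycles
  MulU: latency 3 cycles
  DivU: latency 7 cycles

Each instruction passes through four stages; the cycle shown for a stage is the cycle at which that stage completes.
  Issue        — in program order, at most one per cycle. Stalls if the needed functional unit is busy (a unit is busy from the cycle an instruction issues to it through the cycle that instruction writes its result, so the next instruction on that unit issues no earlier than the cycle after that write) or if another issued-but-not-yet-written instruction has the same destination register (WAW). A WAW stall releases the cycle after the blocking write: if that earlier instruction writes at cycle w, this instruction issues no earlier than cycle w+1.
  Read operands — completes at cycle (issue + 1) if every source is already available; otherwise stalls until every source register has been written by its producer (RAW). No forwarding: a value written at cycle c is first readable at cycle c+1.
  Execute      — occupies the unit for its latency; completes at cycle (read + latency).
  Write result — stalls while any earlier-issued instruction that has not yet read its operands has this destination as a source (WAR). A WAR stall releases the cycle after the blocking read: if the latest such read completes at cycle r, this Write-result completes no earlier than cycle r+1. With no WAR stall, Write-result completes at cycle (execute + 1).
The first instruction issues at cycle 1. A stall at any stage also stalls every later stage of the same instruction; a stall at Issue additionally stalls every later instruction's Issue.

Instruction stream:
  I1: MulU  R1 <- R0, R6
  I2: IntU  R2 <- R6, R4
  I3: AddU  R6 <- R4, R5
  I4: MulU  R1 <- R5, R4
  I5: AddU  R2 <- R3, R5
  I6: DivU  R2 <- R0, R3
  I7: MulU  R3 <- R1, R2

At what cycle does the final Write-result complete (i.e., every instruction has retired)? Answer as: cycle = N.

t=1  I1→MulU
t=2  I1 RO | I2→IntU
t=3  I2 RO | I3→AddU
t=4  I2 EX | I3 RO
t=5  I1 EX | I2 WR R2
t=6  I1 WR R1 | I3 EX
t=7  I3 WR R6 | I4→MulU
t=8  I4 RO | I5→AddU
t=9  I5 RO
t=11  I4 EX | I5 EX
t=12  I4 WR R1 | I5 WR R2
t=13  I6→DivU
t=14  I6 RO | I7→MulU
t=21  I6 EX
t=22  I6 WR R2
t=23  I7 RO
t=26  I7 EX
t=27  I7 WR R3

cycle = 27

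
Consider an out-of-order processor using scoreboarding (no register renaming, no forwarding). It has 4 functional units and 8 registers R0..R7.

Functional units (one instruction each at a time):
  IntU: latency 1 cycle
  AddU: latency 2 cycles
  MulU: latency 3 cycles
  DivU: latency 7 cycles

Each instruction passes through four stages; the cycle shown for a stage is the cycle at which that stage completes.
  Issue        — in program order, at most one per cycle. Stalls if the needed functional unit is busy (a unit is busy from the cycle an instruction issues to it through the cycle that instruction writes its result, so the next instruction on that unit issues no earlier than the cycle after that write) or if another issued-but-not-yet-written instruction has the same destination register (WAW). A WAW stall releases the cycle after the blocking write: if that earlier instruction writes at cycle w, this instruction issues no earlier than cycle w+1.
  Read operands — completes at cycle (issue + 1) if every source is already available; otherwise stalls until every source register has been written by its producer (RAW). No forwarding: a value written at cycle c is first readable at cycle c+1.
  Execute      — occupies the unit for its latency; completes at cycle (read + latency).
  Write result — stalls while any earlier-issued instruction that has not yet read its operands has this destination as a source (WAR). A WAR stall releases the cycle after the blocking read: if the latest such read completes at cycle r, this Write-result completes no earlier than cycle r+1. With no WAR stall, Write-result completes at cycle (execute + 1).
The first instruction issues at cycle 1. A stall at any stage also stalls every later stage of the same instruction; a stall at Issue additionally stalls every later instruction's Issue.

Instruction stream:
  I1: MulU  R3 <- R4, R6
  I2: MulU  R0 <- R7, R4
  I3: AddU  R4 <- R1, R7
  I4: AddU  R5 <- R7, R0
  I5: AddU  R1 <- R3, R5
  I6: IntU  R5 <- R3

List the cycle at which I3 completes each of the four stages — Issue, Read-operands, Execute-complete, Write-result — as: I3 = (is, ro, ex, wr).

I3 = (8, 9, 11, 12)

t=1  I1 dispatched to MulU
t=2  I1 operands ready
t=5  I1 complete
t=6  R3←I1
t=7  I2 dispatched to MulU
t=8  I2 operands ready, I3 dispatched to AddU
t=9  I3 operands ready
t=11  I2 complete, I3 complete
t=12  R0←I2, R4←I3
t=13  I4 dispatched to AddU
t=14  I4 operands ready
t=16  I4 complete
t=17  R5←I4
t=18  I5 dispatched to AddU
t=19  I5 operands ready, I6 dispatched to IntU
t=20  I6 operands ready
t=21  I5 complete, I6 complete
t=22  R1←I5, R5←I6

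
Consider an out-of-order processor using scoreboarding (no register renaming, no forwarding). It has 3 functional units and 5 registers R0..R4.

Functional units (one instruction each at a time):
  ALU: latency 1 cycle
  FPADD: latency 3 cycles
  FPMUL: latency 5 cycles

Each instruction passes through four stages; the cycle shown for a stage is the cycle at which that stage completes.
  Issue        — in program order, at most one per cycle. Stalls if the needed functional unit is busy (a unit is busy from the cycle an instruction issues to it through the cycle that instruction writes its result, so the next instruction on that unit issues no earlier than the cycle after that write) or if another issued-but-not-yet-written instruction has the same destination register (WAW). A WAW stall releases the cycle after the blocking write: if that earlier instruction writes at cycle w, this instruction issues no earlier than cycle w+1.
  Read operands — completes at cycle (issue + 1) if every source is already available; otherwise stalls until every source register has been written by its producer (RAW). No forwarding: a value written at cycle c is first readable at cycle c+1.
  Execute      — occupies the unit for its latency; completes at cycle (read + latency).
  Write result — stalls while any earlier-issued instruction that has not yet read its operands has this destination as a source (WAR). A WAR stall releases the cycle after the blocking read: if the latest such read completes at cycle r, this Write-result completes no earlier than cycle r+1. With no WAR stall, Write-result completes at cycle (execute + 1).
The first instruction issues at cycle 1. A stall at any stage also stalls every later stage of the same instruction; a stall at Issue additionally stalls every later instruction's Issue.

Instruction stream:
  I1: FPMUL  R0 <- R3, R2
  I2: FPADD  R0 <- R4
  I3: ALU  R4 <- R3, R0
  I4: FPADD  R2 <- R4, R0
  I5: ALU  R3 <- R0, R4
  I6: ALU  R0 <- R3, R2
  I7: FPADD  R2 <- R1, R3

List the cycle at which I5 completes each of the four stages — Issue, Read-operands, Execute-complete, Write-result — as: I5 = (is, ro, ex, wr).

I1  is:1  ro:2  ex:7  wr:8
I2  is:9  ro:10  ex:13  wr:14  — WAW R0: wait I1 write@8
I3  is:10  ro:15  ex:16  wr:17  — RAW R0: wait I2 write@14
I4  is:15  ro:18  ex:21  wr:22  — struct: FPADD busy until I2 writes@14, RAW R4: wait I3 write@17
I5  is:18  ro:19  ex:20  wr:21  — struct: ALU busy until I3 writes@17
I6  is:22  ro:23  ex:24  wr:25  — struct: ALU busy until I5 writes@21
I7  is:23  ro:24  ex:27  wr:28

I5 = (18, 19, 20, 21)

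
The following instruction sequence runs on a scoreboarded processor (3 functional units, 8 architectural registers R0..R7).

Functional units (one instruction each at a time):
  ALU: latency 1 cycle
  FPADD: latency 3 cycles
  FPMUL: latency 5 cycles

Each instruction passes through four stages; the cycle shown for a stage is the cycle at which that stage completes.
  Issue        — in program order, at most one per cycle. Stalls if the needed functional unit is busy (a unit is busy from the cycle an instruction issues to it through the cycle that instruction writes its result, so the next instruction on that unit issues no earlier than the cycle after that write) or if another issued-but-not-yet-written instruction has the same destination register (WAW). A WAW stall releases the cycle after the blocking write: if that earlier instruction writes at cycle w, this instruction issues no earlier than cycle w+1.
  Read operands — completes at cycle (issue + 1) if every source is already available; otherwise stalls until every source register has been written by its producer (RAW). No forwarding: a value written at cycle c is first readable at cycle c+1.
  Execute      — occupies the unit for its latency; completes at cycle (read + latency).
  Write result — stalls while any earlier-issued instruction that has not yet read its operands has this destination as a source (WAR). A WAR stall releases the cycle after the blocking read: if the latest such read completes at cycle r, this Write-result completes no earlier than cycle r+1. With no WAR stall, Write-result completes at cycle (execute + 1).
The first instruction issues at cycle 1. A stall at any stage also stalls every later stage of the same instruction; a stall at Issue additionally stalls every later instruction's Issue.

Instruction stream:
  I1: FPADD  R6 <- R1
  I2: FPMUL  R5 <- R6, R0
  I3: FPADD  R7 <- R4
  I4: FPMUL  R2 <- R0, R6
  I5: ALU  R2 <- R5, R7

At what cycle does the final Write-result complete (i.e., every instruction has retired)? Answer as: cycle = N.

[1] issue I1 (FPADD)
[2] I1 read-ops, issue I2 (FPMUL)
[5] I1 finished on FPADD
[6] I1→R6
[7] I2 read-ops, issue I3 (FPADD)
[8] I3 read-ops
[11] I3 finished on FPADD
[12] I2 finished on FPMUL, I3→R7
[13] I2→R5
[14] issue I4 (FPMUL)
[15] I4 read-ops
[20] I4 finished on FPMUL
[21] I4→R2
[22] issue I5 (ALU)
[23] I5 read-ops
[24] I5 finished on ALU
[25] I5→R2

cycle = 25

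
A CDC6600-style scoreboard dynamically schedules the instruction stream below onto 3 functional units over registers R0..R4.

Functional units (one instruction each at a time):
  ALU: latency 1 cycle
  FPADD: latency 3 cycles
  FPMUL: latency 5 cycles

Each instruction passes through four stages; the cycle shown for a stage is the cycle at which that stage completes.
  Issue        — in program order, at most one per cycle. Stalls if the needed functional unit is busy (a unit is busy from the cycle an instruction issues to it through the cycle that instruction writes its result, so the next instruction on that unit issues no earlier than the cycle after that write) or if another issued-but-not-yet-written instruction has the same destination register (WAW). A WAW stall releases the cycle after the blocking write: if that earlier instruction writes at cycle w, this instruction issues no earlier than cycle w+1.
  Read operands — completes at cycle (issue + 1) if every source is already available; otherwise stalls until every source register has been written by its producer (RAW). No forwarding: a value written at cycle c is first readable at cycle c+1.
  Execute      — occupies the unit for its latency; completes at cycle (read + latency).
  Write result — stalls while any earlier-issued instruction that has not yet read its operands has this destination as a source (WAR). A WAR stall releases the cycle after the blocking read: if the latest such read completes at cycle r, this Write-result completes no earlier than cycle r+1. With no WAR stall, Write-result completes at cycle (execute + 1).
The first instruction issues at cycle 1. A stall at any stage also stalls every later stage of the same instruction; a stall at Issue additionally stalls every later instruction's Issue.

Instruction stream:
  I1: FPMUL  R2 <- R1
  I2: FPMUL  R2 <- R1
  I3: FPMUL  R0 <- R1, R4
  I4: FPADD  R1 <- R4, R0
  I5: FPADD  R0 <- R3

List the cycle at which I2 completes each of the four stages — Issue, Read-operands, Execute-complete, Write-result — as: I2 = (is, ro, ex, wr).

I2 = (9, 10, 15, 16)

I1: IS=1 RO=2 EX=7 WR=8
I2: IS=9 RO=10 EX=15 WR=16  [struct: FPMUL busy until I1 writes@8]
I3: IS=17 RO=18 EX=23 WR=24  [struct: FPMUL busy until I2 writes@16]
I4: IS=18 RO=25 EX=28 WR=29  [RAW R0: wait I3 write@24]
I5: IS=30 RO=31 EX=34 WR=35  [struct: FPADD busy until I4 writes@29]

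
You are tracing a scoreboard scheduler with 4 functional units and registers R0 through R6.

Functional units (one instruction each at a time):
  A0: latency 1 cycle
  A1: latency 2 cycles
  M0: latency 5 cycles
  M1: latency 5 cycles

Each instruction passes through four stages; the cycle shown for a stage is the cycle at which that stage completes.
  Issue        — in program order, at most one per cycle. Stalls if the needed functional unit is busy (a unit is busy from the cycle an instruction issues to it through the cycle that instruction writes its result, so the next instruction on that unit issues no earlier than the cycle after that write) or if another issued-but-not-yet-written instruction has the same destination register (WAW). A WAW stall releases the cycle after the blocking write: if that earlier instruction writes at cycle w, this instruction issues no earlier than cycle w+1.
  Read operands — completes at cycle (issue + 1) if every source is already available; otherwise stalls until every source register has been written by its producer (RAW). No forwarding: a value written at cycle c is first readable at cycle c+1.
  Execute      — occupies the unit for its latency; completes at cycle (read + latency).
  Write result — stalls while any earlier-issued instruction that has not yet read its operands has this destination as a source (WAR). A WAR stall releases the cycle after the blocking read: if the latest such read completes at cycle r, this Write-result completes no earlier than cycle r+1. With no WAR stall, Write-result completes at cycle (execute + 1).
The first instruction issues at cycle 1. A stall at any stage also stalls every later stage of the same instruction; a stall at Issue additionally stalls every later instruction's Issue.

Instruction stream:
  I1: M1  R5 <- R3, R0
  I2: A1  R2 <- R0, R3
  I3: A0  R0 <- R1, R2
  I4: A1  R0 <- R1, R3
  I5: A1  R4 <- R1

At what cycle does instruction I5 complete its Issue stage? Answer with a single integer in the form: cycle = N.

cycle = 15

c1: I1→M1
c2: I1 RO | I2→A1
c3: I2 RO | I3→A0
c5: I2 EX
c6: I2 WR R2
c7: I1 EX | I3 RO
c8: I1 WR R5 | I3 EX
c9: I3 WR R0
c10: I4→A1
c11: I4 RO
c13: I4 EX
c14: I4 WR R0
c15: I5→A1
c16: I5 RO
c18: I5 EX
c19: I5 WR R4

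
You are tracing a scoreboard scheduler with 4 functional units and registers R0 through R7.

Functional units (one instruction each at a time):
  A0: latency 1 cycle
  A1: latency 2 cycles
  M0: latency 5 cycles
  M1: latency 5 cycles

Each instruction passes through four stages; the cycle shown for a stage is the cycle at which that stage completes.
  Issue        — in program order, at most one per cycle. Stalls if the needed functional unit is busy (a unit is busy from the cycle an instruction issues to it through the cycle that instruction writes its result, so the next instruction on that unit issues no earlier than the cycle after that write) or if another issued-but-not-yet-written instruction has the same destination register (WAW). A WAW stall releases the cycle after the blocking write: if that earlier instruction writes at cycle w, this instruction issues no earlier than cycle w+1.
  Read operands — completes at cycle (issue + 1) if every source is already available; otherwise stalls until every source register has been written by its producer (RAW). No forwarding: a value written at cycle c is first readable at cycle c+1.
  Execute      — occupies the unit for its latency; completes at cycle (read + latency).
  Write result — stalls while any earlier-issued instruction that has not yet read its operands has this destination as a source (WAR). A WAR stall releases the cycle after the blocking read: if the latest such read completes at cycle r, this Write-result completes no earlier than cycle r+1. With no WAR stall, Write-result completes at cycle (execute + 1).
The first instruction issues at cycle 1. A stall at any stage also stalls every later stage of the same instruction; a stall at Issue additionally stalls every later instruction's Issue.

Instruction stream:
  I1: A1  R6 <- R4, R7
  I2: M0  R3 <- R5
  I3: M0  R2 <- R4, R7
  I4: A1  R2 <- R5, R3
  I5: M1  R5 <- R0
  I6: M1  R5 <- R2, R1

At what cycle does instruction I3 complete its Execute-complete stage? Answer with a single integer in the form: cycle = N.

  I1 | 1 | 2 | 4 | 5
  I2 | 2 | 3 | 8 | 9
  I3 | 10 | 11 | 16 | 17   struct: M0 busy until I2 writes@9
  I4 | 18 | 19 | 21 | 22   WAW R2: wait I3 write@17
  I5 | 19 | 20 | 25 | 26
  I6 | 27 | 28 | 33 | 34   struct: M1 busy until I5 writes@26

cycle = 16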